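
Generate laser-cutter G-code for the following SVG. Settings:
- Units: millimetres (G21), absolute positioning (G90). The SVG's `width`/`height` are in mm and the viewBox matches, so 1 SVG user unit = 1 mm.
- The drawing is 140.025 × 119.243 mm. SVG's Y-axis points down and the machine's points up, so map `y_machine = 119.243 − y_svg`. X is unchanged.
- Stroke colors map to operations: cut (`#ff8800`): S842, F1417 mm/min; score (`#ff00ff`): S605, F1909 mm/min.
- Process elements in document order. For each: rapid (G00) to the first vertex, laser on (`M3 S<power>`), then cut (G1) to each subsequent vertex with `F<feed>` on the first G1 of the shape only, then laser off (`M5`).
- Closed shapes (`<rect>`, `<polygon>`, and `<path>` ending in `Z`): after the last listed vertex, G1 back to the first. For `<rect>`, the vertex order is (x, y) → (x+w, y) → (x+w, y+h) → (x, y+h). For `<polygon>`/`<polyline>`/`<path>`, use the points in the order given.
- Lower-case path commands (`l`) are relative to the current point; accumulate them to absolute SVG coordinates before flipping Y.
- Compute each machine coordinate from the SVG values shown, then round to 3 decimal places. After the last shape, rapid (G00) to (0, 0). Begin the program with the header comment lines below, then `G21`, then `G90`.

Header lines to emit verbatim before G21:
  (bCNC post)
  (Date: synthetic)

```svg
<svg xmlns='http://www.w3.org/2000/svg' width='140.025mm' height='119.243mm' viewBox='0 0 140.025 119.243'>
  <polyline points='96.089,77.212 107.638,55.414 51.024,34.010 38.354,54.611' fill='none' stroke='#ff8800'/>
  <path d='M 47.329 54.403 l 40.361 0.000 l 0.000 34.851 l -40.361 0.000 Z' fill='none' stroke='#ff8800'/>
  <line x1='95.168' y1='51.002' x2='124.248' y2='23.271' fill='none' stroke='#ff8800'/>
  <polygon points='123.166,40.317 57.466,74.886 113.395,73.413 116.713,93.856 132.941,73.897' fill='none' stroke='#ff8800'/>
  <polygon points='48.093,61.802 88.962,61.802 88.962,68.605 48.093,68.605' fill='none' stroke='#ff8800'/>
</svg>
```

(bCNC post)
(Date: synthetic)
G21
G90
G00 X96.089 Y42.031
M3 S842
G1 X107.638 Y63.829 F1417
G1 X51.024 Y85.233
G1 X38.354 Y64.632
M5
G00 X47.329 Y64.840
M3 S842
G1 X87.690 Y64.840 F1417
G1 X87.690 Y29.989
G1 X47.329 Y29.989
G1 X47.329 Y64.840
M5
G00 X95.168 Y68.241
M3 S842
G1 X124.248 Y95.972 F1417
M5
G00 X123.166 Y78.926
M3 S842
G1 X57.466 Y44.357 F1417
G1 X113.395 Y45.830
G1 X116.713 Y25.387
G1 X132.941 Y45.346
G1 X123.166 Y78.926
M5
G00 X48.093 Y57.441
M3 S842
G1 X88.962 Y57.441 F1417
G1 X88.962 Y50.638
G1 X48.093 Y50.638
G1 X48.093 Y57.441
M5
G00 X0.000 Y0.000

1 u = 1 mm; y_m = 119.243 − y.

[1] `<polyline>` open polyline, #ff8800→cut S842 F1417: (96.089,42.031) → (107.638,63.829) → (51.024,85.233) → (38.354,64.632)

[2] `<path>` rectangle, #ff8800→cut S842 F1417: (47.329,64.840) → (87.690,64.840) → (87.690,29.989) → (47.329,29.989) → (47.329,64.840) (closed)

[3] `<line>` line segment, #ff8800→cut S842 F1417: (95.168,68.241) → (124.248,95.972)

[4] `<polygon>` closed polygon, #ff8800→cut S842 F1417: (123.166,78.926) → (57.466,44.357) → (113.395,45.830) → (116.713,25.387) → (132.941,45.346) → (123.166,78.926) (closed)

[5] `<polygon>` rectangle, #ff8800→cut S842 F1417: (48.093,57.441) → (88.962,57.441) → (88.962,50.638) → (48.093,50.638) → (48.093,57.441) (closed)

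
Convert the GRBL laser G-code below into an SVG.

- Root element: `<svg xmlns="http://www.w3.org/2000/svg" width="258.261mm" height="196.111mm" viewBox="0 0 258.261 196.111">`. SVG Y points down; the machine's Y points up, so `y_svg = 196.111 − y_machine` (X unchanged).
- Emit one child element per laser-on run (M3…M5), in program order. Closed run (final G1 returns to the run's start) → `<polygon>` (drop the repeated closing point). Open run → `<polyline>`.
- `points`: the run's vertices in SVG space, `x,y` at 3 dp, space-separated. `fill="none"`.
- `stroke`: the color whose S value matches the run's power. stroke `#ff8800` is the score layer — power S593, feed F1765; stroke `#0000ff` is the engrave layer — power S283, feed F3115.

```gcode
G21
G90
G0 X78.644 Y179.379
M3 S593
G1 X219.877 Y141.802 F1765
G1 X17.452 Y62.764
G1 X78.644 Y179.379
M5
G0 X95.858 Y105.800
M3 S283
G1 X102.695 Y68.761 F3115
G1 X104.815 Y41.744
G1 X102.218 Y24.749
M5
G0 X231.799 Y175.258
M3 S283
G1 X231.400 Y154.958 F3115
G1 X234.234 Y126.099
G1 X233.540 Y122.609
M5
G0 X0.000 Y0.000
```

<svg xmlns="http://www.w3.org/2000/svg" width="258.261mm" height="196.111mm" viewBox="0 0 258.261 196.111">
  <polygon points="78.644,16.732 219.877,54.309 17.452,133.347" fill="none" stroke="#ff8800"/>
  <polyline points="95.858,90.311 102.695,127.350 104.815,154.367 102.218,171.362" fill="none" stroke="#0000ff"/>
  <polyline points="231.799,20.853 231.400,41.153 234.234,70.012 233.540,73.502" fill="none" stroke="#0000ff"/>
</svg>

y_svg = 196.111 − y_m.

[1] S593→`#ff8800` (score); closed run; points: 78.644,16.732 219.877,54.309 17.452,133.347

[2] S283→`#0000ff` (engrave); open run; points: 95.858,90.311 102.695,127.350 104.815,154.367 102.218,171.362

[3] S283→`#0000ff` (engrave); open run; points: 231.799,20.853 231.400,41.153 234.234,70.012 233.540,73.502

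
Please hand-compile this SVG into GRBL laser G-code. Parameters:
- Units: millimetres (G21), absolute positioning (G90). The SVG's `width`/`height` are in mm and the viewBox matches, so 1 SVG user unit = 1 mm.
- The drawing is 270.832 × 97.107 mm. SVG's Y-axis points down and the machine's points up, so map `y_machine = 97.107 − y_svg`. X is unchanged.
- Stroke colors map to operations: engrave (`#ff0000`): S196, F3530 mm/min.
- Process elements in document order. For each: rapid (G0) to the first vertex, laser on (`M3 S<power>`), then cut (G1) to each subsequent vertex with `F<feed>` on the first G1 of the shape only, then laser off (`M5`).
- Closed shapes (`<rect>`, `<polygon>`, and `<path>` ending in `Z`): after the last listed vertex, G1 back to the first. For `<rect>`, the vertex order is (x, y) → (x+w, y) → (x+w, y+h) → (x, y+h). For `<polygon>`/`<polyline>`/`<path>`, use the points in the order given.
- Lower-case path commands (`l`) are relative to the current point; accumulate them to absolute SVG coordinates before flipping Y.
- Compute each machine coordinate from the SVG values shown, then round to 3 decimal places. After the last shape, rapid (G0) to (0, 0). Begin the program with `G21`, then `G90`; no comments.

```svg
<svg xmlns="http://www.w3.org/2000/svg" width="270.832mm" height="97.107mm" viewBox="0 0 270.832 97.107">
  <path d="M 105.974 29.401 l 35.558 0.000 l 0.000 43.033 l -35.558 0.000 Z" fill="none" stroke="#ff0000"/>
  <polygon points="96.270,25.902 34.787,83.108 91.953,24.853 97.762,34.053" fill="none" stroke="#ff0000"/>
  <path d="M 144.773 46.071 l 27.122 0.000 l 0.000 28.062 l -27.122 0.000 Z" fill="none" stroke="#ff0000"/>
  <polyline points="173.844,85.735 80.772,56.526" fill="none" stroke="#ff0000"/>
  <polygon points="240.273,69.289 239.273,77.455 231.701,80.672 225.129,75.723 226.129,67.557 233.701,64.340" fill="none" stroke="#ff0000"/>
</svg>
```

G21
G90
G0 X105.974 Y67.706
M3 S196
G1 X141.532 Y67.706 F3530
G1 X141.532 Y24.673
G1 X105.974 Y24.673
G1 X105.974 Y67.706
M5
G0 X96.270 Y71.205
M3 S196
G1 X34.787 Y13.999 F3530
G1 X91.953 Y72.254
G1 X97.762 Y63.054
G1 X96.270 Y71.205
M5
G0 X144.773 Y51.036
M3 S196
G1 X171.895 Y51.036 F3530
G1 X171.895 Y22.974
G1 X144.773 Y22.974
G1 X144.773 Y51.036
M5
G0 X173.844 Y11.372
M3 S196
G1 X80.772 Y40.581 F3530
M5
G0 X240.273 Y27.818
M3 S196
G1 X239.273 Y19.652 F3530
G1 X231.701 Y16.435
G1 X225.129 Y21.384
G1 X226.129 Y29.550
G1 X233.701 Y32.767
G1 X240.273 Y27.818
M5
G0 X0.000 Y0.000

Since the viewBox matches the mm dimensions, user units are millimetres directly. The only transform is the Y-flip y_m = 97.107 − y_svg.

Shape 1 is a rectangle drawn with `<path>`. Its stroke #ff0000 means engrave at S196, F3530. After flipping Y the toolpath is (105.974,67.706) → (141.532,67.706) → (141.532,24.673) → (105.974,24.673) → (105.974,67.706), returning to the start.

Shape 2 is a closed polygon drawn with `<polygon>`. Its stroke #ff0000 means engrave at S196, F3530. After flipping Y the toolpath is (96.270,71.205) → (34.787,13.999) → (91.953,72.254) → (97.762,63.054) → (96.270,71.205), returning to the start.

Shape 3 is a rectangle drawn with `<path>`. Its stroke #ff0000 means engrave at S196, F3530. After flipping Y the toolpath is (144.773,51.036) → (171.895,51.036) → (171.895,22.974) → (144.773,22.974) → (144.773,51.036), returning to the start.

Shape 4 is a line segment drawn with `<polyline>`. Its stroke #ff0000 means engrave at S196, F3530. After flipping Y the toolpath is (173.844,11.372) → (80.772,40.581).

Shape 5 is a regular polygon drawn with `<polygon>`. Its stroke #ff0000 means engrave at S196, F3530. After flipping Y the toolpath is (240.273,27.818) → (239.273,19.652) → (231.701,16.435) → (225.129,21.384) → (226.129,29.550) → (233.701,32.767) → (240.273,27.818), returning to the start.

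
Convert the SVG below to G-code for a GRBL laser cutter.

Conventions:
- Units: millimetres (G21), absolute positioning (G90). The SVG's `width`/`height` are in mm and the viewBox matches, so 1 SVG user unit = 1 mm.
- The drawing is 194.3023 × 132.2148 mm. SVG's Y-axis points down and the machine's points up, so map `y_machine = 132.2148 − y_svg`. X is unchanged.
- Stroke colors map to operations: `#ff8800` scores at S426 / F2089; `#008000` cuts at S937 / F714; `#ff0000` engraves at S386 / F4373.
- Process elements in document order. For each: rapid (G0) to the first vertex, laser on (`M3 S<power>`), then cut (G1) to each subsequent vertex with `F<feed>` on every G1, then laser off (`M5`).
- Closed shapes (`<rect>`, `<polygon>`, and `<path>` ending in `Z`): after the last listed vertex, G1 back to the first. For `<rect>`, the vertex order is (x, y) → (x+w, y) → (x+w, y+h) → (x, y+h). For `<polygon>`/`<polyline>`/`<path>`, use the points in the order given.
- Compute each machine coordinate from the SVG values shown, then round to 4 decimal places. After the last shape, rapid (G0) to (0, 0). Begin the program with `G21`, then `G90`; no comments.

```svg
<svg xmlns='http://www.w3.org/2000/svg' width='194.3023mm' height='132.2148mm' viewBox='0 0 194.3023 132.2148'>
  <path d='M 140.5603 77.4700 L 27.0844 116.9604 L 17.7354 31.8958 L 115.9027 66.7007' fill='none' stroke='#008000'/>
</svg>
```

viewBox `0 0 194.3023 132.2148` with mm width/height → 1 unit = 1 mm. Flip: y_m = 132.2148 − y_svg.

**Shape 1** — `<path>` open polyline, stroke `#008000` → cut (S937, F714). Machine vertices: (140.5603,54.7448) → (27.0844,15.2544) → (17.7354,100.3190) → (115.9027,65.5141). Open path.

G21
G90
G0 X140.5603 Y54.7448
M3 S937
G1 X27.0844 Y15.2544 F714
G1 X17.7354 Y100.3190 F714
G1 X115.9027 Y65.5141 F714
M5
G0 X0.0000 Y0.0000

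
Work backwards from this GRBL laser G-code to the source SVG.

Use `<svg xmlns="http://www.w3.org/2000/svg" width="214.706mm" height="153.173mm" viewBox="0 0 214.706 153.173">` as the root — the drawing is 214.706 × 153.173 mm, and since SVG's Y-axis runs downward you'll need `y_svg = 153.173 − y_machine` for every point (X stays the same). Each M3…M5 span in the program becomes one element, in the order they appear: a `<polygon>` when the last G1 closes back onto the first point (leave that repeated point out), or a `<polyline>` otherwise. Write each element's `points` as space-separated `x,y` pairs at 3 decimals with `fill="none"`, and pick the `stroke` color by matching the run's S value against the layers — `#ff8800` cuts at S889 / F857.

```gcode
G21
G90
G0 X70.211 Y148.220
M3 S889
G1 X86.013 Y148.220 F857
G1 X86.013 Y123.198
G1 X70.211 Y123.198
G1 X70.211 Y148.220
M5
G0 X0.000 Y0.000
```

<svg xmlns="http://www.w3.org/2000/svg" width="214.706mm" height="153.173mm" viewBox="0 0 214.706 153.173">
  <polygon points="70.211,4.953 86.013,4.953 86.013,29.975 70.211,29.975" fill="none" stroke="#ff8800"/>
</svg>

y_svg = 153.173 − y_m. Every run uses S889, so all elements get stroke `#ff8800` (cut).

[1] closed run; points: 70.211,4.953 86.013,4.953 86.013,29.975 70.211,29.975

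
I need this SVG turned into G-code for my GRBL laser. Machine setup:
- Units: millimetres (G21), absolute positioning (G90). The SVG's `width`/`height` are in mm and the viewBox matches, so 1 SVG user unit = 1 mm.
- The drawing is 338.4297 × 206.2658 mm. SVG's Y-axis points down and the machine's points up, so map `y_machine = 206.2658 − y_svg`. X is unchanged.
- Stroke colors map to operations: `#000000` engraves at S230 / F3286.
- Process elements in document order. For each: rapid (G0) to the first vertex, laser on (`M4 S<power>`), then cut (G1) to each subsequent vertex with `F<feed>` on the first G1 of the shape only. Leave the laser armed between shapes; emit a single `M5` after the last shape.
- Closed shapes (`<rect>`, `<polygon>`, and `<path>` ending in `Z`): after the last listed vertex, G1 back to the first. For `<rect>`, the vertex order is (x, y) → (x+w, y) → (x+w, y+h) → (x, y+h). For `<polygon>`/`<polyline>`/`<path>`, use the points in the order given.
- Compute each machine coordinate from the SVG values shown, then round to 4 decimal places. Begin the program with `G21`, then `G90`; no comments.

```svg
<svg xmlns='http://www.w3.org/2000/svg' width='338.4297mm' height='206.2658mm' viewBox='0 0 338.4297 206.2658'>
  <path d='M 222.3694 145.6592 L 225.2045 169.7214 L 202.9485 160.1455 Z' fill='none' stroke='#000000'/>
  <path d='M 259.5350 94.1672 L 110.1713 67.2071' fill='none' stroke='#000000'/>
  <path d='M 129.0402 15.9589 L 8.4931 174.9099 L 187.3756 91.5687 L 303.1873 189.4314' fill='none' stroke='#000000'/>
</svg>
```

G21
G90
G0 X222.3694 Y60.6066
M4 S230
G1 X225.2045 Y36.5444 F3286
G1 X202.9485 Y46.1203
G1 X222.3694 Y60.6066
G0 X259.5350 Y112.0986
M4 S230
G1 X110.1713 Y139.0587 F3286
G0 X129.0402 Y190.3069
M4 S230
G1 X8.4931 Y31.3559 F3286
G1 X187.3756 Y114.6971
G1 X303.1873 Y16.8344
M5

viewBox `0 0 338.4297 206.2658` with mm width/height → 1 unit = 1 mm. Flip: y_m = 206.2658 − y_svg.

**Shape 1** — `<path>` regular polygon, stroke `#000000` → engrave (S230, F3286). Machine vertices: (222.3694,60.6066) → (225.2045,36.5444) → (202.9485,46.1203) → (222.3694,60.6066). Closed: final G1 returns to the first vertex.

**Shape 2** — `<path>` line segment, stroke `#000000` → engrave (S230, F3286). Machine vertices: (259.5350,112.0986) → (110.1713,139.0587). Open path.

**Shape 3** — `<path>` open polyline, stroke `#000000` → engrave (S230, F3286). Machine vertices: (129.0402,190.3069) → (8.4931,31.3559) → (187.3756,114.6971) → (303.1873,16.8344). Open path.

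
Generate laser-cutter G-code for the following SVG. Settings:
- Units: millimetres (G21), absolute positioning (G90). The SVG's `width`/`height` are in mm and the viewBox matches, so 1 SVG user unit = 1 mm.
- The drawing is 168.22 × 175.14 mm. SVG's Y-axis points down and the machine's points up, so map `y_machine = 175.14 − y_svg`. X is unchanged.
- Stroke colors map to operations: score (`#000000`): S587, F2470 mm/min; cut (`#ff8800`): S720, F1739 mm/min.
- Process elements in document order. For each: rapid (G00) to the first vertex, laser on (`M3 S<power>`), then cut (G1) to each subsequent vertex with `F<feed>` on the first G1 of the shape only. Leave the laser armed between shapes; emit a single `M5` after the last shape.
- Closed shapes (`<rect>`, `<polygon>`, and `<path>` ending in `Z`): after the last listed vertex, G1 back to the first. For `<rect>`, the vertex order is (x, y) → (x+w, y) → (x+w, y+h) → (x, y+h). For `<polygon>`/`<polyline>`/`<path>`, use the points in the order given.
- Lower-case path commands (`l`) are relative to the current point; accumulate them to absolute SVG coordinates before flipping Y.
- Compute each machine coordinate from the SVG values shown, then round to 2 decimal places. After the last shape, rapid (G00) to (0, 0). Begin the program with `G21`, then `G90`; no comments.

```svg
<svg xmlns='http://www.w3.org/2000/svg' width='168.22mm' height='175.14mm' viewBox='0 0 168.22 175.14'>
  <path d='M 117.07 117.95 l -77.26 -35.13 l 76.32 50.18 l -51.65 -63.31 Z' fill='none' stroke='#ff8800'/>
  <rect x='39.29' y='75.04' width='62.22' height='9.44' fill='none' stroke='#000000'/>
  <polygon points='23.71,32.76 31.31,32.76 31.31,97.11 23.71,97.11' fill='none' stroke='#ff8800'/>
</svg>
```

viewBox `0 0 168.22 175.14` with mm width/height → 1 unit = 1 mm. Flip: y_m = 175.14 − y_svg.

**Shape 1** — `<path>` closed polygon, stroke `#ff8800` → cut (S720, F1739). Machine vertices: (117.07,57.19) → (39.81,92.32) → (116.13,42.14) → (64.48,105.45) → (117.07,57.19). Closed: final G1 returns to the first vertex.

**Shape 2** — `<rect>` rectangle, stroke `#000000` → score (S587, F2470). Machine vertices: (39.29,100.10) → (101.51,100.10) → (101.51,90.66) → (39.29,90.66) → (39.29,100.10). Closed: final G1 returns to the first vertex.

**Shape 3** — `<polygon>` rectangle, stroke `#ff8800` → cut (S720, F1739). Machine vertices: (23.71,142.38) → (31.31,142.38) → (31.31,78.03) → (23.71,78.03) → (23.71,142.38). Closed: final G1 returns to the first vertex.

G21
G90
G00 X117.07 Y57.19
M3 S720
G1 X39.81 Y92.32 F1739
G1 X116.13 Y42.14
G1 X64.48 Y105.45
G1 X117.07 Y57.19
G00 X39.29 Y100.10
M3 S587
G1 X101.51 Y100.10 F2470
G1 X101.51 Y90.66
G1 X39.29 Y90.66
G1 X39.29 Y100.10
G00 X23.71 Y142.38
M3 S720
G1 X31.31 Y142.38 F1739
G1 X31.31 Y78.03
G1 X23.71 Y78.03
G1 X23.71 Y142.38
M5
G00 X0.00 Y0.00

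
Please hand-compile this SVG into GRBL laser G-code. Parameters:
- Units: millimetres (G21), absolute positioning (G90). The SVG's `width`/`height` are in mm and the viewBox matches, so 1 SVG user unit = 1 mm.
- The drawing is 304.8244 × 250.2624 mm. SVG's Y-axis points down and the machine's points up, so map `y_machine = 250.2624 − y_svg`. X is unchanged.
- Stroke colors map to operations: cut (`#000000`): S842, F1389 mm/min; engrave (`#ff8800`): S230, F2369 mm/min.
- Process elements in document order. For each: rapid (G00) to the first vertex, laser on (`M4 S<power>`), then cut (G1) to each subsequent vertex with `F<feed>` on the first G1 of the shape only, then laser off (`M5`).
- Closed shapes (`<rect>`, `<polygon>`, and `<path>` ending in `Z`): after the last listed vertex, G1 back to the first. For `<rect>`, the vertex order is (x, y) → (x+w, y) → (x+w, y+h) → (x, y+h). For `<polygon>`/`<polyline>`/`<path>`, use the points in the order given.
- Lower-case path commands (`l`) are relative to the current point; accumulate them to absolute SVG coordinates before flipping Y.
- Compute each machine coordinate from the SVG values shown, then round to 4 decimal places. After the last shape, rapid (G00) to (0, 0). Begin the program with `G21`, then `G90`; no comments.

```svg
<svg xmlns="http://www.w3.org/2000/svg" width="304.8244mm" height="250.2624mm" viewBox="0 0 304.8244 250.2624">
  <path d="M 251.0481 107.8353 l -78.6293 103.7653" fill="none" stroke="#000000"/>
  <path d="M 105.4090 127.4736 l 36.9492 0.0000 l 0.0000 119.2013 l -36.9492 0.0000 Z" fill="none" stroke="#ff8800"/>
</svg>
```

Since the viewBox matches the mm dimensions, user units are millimetres directly. The only transform is the Y-flip y_m = 250.2624 − y_svg.

Shape 1 is a line segment drawn with `<path>`. Its stroke #000000 means cut at S842, F1389. After flipping Y the toolpath is (251.0481,142.4271) → (172.4188,38.6618).

Shape 2 is a rectangle drawn with `<path>`. Its stroke #ff8800 means engrave at S230, F2369. After flipping Y the toolpath is (105.4090,122.7888) → (142.3582,122.7888) → (142.3582,3.5875) → (105.4090,3.5875) → (105.4090,122.7888), returning to the start.

G21
G90
G00 X251.0481 Y142.4271
M4 S842
G1 X172.4188 Y38.6618 F1389
M5
G00 X105.4090 Y122.7888
M4 S230
G1 X142.3582 Y122.7888 F2369
G1 X142.3582 Y3.5875
G1 X105.4090 Y3.5875
G1 X105.4090 Y122.7888
M5
G00 X0.0000 Y0.0000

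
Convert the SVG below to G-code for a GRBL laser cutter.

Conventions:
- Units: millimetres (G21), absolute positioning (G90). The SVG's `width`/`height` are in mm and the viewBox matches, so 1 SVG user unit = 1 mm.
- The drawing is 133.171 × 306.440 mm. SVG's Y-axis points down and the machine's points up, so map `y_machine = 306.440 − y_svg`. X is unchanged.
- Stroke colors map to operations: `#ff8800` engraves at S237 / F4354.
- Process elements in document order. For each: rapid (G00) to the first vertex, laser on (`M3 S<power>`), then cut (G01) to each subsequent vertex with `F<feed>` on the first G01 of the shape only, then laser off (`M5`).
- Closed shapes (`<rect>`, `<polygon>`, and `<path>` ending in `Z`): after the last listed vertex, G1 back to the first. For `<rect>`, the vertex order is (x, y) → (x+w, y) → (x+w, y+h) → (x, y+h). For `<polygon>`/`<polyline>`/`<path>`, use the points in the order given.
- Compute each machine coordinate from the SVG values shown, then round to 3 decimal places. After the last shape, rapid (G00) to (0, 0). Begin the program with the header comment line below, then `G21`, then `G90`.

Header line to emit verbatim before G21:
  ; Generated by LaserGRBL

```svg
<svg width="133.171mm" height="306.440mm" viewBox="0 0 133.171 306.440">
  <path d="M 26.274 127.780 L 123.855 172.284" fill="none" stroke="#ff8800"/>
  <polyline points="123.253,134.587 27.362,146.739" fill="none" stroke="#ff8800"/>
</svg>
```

viewBox `0 0 133.171 306.440` with mm width/height → 1 unit = 1 mm. Flip: y_m = 306.440 − y_svg.

**Shape 1** — `<path>` line segment, stroke `#ff8800` → engrave (S237, F4354). Machine vertices: (26.274,178.660) → (123.855,134.156). Open path.

**Shape 2** — `<polyline>` line segment, stroke `#ff8800` → engrave (S237, F4354). Machine vertices: (123.253,171.853) → (27.362,159.701). Open path.

; Generated by LaserGRBL
G21
G90
G00 X26.274 Y178.660
M3 S237
G01 X123.855 Y134.156 F4354
M5
G00 X123.253 Y171.853
M3 S237
G01 X27.362 Y159.701 F4354
M5
G00 X0.000 Y0.000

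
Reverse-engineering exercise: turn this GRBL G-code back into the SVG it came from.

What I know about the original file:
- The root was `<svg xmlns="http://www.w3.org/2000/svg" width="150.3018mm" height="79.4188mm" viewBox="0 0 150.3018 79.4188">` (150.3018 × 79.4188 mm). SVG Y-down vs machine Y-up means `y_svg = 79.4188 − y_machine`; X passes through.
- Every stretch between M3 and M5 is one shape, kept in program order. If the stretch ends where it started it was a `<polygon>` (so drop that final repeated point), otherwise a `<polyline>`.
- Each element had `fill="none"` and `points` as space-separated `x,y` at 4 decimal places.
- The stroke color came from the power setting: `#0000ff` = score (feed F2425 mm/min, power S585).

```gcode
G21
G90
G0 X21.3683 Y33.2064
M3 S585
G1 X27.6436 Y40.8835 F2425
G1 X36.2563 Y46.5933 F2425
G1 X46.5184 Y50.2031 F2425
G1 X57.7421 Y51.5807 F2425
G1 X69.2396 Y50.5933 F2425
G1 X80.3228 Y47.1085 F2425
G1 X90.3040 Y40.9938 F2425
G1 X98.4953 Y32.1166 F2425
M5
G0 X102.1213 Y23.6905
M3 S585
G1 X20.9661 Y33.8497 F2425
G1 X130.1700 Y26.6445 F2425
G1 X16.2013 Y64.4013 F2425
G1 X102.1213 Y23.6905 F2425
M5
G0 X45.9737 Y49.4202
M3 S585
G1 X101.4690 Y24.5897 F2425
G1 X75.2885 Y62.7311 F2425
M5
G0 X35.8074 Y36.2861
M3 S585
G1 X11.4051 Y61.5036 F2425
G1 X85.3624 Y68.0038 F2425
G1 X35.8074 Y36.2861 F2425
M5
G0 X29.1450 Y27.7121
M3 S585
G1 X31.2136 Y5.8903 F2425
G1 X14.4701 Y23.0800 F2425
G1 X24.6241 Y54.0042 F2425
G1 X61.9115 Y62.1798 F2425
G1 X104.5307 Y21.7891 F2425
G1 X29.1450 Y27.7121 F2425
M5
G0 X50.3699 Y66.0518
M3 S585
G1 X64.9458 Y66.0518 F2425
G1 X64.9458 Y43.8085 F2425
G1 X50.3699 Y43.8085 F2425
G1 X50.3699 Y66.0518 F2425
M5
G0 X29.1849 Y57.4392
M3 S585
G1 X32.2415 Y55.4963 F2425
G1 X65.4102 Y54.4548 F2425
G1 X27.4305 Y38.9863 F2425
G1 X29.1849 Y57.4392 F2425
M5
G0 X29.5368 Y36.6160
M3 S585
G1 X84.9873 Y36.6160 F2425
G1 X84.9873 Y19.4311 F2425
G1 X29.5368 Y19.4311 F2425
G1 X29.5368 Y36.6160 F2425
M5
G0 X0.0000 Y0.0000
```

Each laser-on run becomes one SVG element. Flip Y back into SVG space with y_svg = 79.4188 − y_machine. Every run uses S585, so all elements get stroke `#0000ff` (score).

Run 1: The run is open, so emit a `<polyline>` with points (Y-flipped): 21.3683,46.2124 27.6436,38.5353 36.2563,32.8255 46.5184,29.2157 57.7421,27.8381 69.2396,28.8255 80.3228,32.3103 90.3040,38.4250 98.4953,47.3022.

Run 2: The run returns to its start, so emit a `<polygon>` with points (Y-flipped): 102.1213,55.7283 20.9661,45.5691 130.1700,52.7743 16.2013,15.0175.

Run 3: The run is open, so emit a `<polyline>` with points (Y-flipped): 45.9737,29.9986 101.4690,54.8291 75.2885,16.6877.

Run 4: The run returns to its start, so emit a `<polygon>` with points (Y-flipped): 35.8074,43.1327 11.4051,17.9152 85.3624,11.4150.

Run 5: The run returns to its start, so emit a `<polygon>` with points (Y-flipped): 29.1450,51.7067 31.2136,73.5285 14.4701,56.3388 24.6241,25.4146 61.9115,17.2390 104.5307,57.6297.

Run 6: The run returns to its start, so emit a `<polygon>` with points (Y-flipped): 50.3699,13.3670 64.9458,13.3670 64.9458,35.6103 50.3699,35.6103.

Run 7: The run returns to its start, so emit a `<polygon>` with points (Y-flipped): 29.1849,21.9796 32.2415,23.9225 65.4102,24.9640 27.4305,40.4325.

Run 8: The run returns to its start, so emit a `<polygon>` with points (Y-flipped): 29.5368,42.8028 84.9873,42.8028 84.9873,59.9877 29.5368,59.9877.

<svg xmlns="http://www.w3.org/2000/svg" width="150.3018mm" height="79.4188mm" viewBox="0 0 150.3018 79.4188">
  <polyline points="21.3683,46.2124 27.6436,38.5353 36.2563,32.8255 46.5184,29.2157 57.7421,27.8381 69.2396,28.8255 80.3228,32.3103 90.3040,38.4250 98.4953,47.3022" fill="none" stroke="#0000ff"/>
  <polygon points="102.1213,55.7283 20.9661,45.5691 130.1700,52.7743 16.2013,15.0175" fill="none" stroke="#0000ff"/>
  <polyline points="45.9737,29.9986 101.4690,54.8291 75.2885,16.6877" fill="none" stroke="#0000ff"/>
  <polygon points="35.8074,43.1327 11.4051,17.9152 85.3624,11.4150" fill="none" stroke="#0000ff"/>
  <polygon points="29.1450,51.7067 31.2136,73.5285 14.4701,56.3388 24.6241,25.4146 61.9115,17.2390 104.5307,57.6297" fill="none" stroke="#0000ff"/>
  <polygon points="50.3699,13.3670 64.9458,13.3670 64.9458,35.6103 50.3699,35.6103" fill="none" stroke="#0000ff"/>
  <polygon points="29.1849,21.9796 32.2415,23.9225 65.4102,24.9640 27.4305,40.4325" fill="none" stroke="#0000ff"/>
  <polygon points="29.5368,42.8028 84.9873,42.8028 84.9873,59.9877 29.5368,59.9877" fill="none" stroke="#0000ff"/>
</svg>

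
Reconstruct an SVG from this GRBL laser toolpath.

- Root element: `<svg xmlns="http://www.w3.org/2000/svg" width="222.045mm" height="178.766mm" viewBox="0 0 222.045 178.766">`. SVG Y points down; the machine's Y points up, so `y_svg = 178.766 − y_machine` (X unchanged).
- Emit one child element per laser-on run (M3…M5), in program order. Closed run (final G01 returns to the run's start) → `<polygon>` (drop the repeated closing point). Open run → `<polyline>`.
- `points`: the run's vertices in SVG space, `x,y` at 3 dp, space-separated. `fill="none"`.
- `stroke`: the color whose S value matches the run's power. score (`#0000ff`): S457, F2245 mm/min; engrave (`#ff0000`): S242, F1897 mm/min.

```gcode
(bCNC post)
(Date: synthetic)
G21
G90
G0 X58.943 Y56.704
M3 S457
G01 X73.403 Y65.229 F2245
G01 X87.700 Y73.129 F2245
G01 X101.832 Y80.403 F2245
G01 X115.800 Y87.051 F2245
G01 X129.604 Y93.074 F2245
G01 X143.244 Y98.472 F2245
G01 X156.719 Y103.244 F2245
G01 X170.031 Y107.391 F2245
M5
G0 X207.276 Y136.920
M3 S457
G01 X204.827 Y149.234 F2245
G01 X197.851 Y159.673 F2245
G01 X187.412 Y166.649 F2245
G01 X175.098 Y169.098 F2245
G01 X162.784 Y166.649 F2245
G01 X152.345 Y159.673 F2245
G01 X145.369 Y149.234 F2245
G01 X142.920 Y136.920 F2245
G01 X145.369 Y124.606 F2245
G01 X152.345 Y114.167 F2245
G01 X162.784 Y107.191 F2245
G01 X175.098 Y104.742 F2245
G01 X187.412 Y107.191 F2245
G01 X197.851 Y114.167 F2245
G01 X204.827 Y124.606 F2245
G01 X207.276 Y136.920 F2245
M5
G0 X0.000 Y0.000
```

<svg xmlns="http://www.w3.org/2000/svg" width="222.045mm" height="178.766mm" viewBox="0 0 222.045 178.766">
  <polyline points="58.943,122.062 73.403,113.537 87.700,105.637 101.832,98.363 115.800,91.715 129.604,85.692 143.244,80.294 156.719,75.522 170.031,71.375" fill="none" stroke="#0000ff"/>
  <polygon points="207.276,41.846 204.827,29.532 197.851,19.093 187.412,12.117 175.098,9.668 162.784,12.117 152.345,19.093 145.369,29.532 142.920,41.846 145.369,54.160 152.345,64.599 162.784,71.575 175.098,74.024 187.412,71.575 197.851,64.599 204.827,54.160" fill="none" stroke="#0000ff"/>
</svg>

Each laser-on run becomes one SVG element. Flip Y back into SVG space with y_svg = 178.766 − y_machine. Every run uses S457, so all elements get stroke `#0000ff` (score).

Run 1: The run is open, so emit a `<polyline>` with points (Y-flipped): 58.943,122.062 73.403,113.537 87.700,105.637 101.832,98.363 115.800,91.715 129.604,85.692 143.244,80.294 156.719,75.522 170.031,71.375.

Run 2: The run returns to its start, so emit a `<polygon>` with points (Y-flipped): 207.276,41.846 204.827,29.532 197.851,19.093 187.412,12.117 175.098,9.668 162.784,12.117 152.345,19.093 145.369,29.532 142.920,41.846 145.369,54.160 152.345,64.599 162.784,71.575 175.098,74.024 187.412,71.575 197.851,64.599 204.827,54.160.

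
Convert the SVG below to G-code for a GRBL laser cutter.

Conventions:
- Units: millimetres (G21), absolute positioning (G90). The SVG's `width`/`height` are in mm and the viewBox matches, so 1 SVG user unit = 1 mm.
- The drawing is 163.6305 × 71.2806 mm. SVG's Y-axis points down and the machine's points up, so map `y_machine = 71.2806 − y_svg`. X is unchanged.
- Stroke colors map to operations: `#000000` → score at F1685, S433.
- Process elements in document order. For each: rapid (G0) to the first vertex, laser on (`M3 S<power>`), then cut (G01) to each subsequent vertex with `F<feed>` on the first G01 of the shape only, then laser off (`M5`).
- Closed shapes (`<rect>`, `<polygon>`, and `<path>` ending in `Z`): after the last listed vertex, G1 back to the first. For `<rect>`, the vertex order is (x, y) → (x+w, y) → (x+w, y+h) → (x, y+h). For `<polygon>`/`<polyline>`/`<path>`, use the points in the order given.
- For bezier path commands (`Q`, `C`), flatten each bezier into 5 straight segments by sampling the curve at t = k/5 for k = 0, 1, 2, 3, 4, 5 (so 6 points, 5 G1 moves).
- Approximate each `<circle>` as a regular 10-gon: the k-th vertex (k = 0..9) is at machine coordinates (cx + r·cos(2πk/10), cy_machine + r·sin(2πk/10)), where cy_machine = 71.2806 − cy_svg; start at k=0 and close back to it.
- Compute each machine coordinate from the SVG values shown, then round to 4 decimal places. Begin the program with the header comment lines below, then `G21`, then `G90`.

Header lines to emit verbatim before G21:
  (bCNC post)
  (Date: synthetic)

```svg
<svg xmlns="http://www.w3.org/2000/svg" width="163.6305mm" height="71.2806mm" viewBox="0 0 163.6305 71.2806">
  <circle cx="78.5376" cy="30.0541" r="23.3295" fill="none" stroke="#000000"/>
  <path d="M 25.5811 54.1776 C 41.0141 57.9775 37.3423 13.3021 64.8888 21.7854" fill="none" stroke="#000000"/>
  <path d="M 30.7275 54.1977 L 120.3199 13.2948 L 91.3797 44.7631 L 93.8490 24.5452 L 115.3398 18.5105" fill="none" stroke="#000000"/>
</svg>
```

viewBox `0 0 163.6305 71.2806` with mm width/height → 1 unit = 1 mm. Flip: y_m = 71.2806 − y_svg.

**Shape 1** — `<circle>` circle, stroke `#000000` → score (S433, F1685). Machine vertices: (101.8671,41.2265) → (97.4116,54.9392) → (85.7468,63.4142) → (71.3284,63.4142) → (59.6636,54.9392) → (55.2081,41.2265) → (59.6636,27.5138) → (71.3284,19.0388) → (85.7468,19.0388) → (97.4116,27.5138) → (101.8671,41.2265). Closed: final G1 returns to the first vertex.

**Shape 2** — `<path>` cubic bezier, stroke `#000000` → score (S433, F1685). Control points (SVG): P0=(25.5811,54.1776), P1=(41.0141,57.9775), P2=(37.3423,13.3021), P3=(64.8888,21.7854); sampled at t=k/5. Machine vertices: (25.5811,17.1030) → (32.9509,19.8270) → (38.1511,29.3067) → (43.5971,40.6636) → (51.7045,49.0192) → (64.8888,49.4952). Open path.

**Shape 3** — `<path>` open polyline, stroke `#000000` → score (S433, F1685). Machine vertices: (30.7275,17.0829) → (120.3199,57.9858) → (91.3797,26.5175) → (93.8490,46.7354) → (115.3398,52.7701). Open path.

(bCNC post)
(Date: synthetic)
G21
G90
G0 X101.8671 Y41.2265
M3 S433
G01 X97.4116 Y54.9392 F1685
G01 X85.7468 Y63.4142
G01 X71.3284 Y63.4142
G01 X59.6636 Y54.9392
G01 X55.2081 Y41.2265
G01 X59.6636 Y27.5138
G01 X71.3284 Y19.0388
G01 X85.7468 Y19.0388
G01 X97.4116 Y27.5138
G01 X101.8671 Y41.2265
M5
G0 X25.5811 Y17.1030
M3 S433
G01 X32.9509 Y19.8270 F1685
G01 X38.1511 Y29.3067
G01 X43.5971 Y40.6636
G01 X51.7045 Y49.0192
G01 X64.8888 Y49.4952
M5
G0 X30.7275 Y17.0829
M3 S433
G01 X120.3199 Y57.9858 F1685
G01 X91.3797 Y26.5175
G01 X93.8490 Y46.7354
G01 X115.3398 Y52.7701
M5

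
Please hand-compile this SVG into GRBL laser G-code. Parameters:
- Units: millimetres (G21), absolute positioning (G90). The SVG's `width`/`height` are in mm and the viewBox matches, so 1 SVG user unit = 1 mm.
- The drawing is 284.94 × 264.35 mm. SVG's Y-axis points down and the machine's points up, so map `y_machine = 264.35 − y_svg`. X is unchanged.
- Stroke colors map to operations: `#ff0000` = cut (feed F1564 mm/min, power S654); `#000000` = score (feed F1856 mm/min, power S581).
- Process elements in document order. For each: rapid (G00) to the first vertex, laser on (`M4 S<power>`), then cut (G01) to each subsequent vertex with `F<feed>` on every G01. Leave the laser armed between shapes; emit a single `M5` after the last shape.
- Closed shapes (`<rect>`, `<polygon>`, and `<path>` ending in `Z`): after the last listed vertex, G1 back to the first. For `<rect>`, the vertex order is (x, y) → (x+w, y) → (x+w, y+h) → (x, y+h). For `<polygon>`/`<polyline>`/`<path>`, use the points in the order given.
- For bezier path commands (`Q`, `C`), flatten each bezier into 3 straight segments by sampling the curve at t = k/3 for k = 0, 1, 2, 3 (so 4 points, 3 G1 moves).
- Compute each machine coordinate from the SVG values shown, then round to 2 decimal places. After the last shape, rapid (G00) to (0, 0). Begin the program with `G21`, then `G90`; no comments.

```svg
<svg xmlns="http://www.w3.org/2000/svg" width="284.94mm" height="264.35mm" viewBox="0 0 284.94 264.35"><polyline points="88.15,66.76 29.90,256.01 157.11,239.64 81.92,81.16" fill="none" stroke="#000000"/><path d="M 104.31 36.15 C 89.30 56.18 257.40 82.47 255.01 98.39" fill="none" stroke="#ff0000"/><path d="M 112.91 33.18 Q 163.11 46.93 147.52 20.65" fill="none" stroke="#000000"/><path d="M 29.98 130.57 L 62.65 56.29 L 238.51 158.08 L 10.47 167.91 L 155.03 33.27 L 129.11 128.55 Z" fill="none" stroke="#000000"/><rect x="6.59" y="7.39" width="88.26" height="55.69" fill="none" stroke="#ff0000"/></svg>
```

1 u = 1 mm; y_m = 264.35 − y.

[1] `<polyline>` open polyline, #000000→score S581 F1856: (88.15,197.59) → (29.90,8.34) → (157.11,24.71) → (81.92,183.19)

[2] `<path>` cubic bezier, #ff0000→cut S654 F1564: (104.31,228.20) → (137.24,206.70) → (213.67,184.72) → (255.01,165.96)

[3] `<path>` quadratic bezier, #000000→score S581 F1856: (112.91,231.17) → (139.07,226.45) → (150.60,230.63) → (147.52,243.70)

[4] `<path>` closed polygon, #000000→score S581 F1856: (29.98,133.78) → (62.65,208.06) → (238.51,106.27) → (10.47,96.44) → (155.03,231.08) → (129.11,135.80) → (29.98,133.78) (closed)

[5] `<rect>` rectangle, #ff0000→cut S654 F1564: (6.59,256.96) → (94.85,256.96) → (94.85,201.27) → (6.59,201.27) → (6.59,256.96) (closed)

G21
G90
G00 X88.15 Y197.59
M4 S581
G01 X29.90 Y8.34 F1856
G01 X157.11 Y24.71 F1856
G01 X81.92 Y183.19 F1856
G00 X104.31 Y228.20
M4 S654
G01 X137.24 Y206.70 F1564
G01 X213.67 Y184.72 F1564
G01 X255.01 Y165.96 F1564
G00 X112.91 Y231.17
M4 S581
G01 X139.07 Y226.45 F1856
G01 X150.60 Y230.63 F1856
G01 X147.52 Y243.70 F1856
G00 X29.98 Y133.78
M4 S581
G01 X62.65 Y208.06 F1856
G01 X238.51 Y106.27 F1856
G01 X10.47 Y96.44 F1856
G01 X155.03 Y231.08 F1856
G01 X129.11 Y135.80 F1856
G01 X29.98 Y133.78 F1856
G00 X6.59 Y256.96
M4 S654
G01 X94.85 Y256.96 F1564
G01 X94.85 Y201.27 F1564
G01 X6.59 Y201.27 F1564
G01 X6.59 Y256.96 F1564
M5
G00 X0.00 Y0.00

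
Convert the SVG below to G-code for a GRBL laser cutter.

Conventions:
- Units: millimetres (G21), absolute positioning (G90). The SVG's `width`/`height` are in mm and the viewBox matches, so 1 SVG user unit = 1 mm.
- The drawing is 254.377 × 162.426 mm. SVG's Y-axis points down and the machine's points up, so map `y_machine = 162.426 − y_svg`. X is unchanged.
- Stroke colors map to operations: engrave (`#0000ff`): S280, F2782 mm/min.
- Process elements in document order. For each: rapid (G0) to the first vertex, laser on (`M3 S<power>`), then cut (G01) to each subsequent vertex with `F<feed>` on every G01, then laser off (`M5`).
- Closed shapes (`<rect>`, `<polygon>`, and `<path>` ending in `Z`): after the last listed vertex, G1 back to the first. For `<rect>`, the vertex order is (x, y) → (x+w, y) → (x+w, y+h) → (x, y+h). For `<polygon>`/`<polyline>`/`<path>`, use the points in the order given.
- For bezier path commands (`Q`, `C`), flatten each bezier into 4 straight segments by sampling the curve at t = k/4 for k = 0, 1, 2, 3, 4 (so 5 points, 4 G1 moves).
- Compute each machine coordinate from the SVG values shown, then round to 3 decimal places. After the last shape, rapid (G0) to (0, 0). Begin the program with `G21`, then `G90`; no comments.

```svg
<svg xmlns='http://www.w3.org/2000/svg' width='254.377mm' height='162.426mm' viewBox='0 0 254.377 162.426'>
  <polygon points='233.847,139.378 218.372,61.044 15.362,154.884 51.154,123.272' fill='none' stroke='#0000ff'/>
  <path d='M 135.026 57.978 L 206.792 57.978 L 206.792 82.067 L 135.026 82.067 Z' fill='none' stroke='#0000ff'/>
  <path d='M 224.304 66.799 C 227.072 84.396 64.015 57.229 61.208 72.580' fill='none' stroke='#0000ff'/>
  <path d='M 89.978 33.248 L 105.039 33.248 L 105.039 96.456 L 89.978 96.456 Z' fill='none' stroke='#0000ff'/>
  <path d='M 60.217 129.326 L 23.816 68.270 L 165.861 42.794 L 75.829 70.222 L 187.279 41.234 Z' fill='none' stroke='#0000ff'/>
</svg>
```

G21
G90
G0 X233.847 Y23.048
M3 S280
G01 X218.372 Y101.382 F2782
G01 X15.362 Y7.542 F2782
G01 X51.154 Y39.154 F2782
G01 X233.847 Y23.048 F2782
M5
G0 X135.026 Y104.448
M3 S280
G01 X206.792 Y104.448 F2782
G01 X206.792 Y80.359 F2782
G01 X135.026 Y80.359 F2782
G01 X135.026 Y104.448 F2782
M5
G0 X224.304 Y95.627
M3 S280
G01 X200.383 Y89.459 F2782
G01 X144.847 Y91.894 F2782
G01 X88.265 Y94.751 F2782
G01 X61.208 Y89.846 F2782
M5
G0 X89.978 Y129.178
M3 S280
G01 X105.039 Y129.178 F2782
G01 X105.039 Y65.970 F2782
G01 X89.978 Y65.970 F2782
G01 X89.978 Y129.178 F2782
M5
G0 X60.217 Y33.100
M3 S280
G01 X23.816 Y94.156 F2782
G01 X165.861 Y119.632 F2782
G01 X75.829 Y92.204 F2782
G01 X187.279 Y121.192 F2782
G01 X60.217 Y33.100 F2782
M5
G0 X0.000 Y0.000

viewBox `0 0 254.377 162.426` with mm width/height → 1 unit = 1 mm. Flip: y_m = 162.426 − y_svg.

**Shape 1** — `<polygon>` closed polygon, stroke `#0000ff` → engrave (S280, F2782). Machine vertices: (233.847,23.048) → (218.372,101.382) → (15.362,7.542) → (51.154,39.154) → (233.847,23.048). Closed: final G1 returns to the first vertex.

**Shape 2** — `<path>` rectangle, stroke `#0000ff` → engrave (S280, F2782). Machine vertices: (135.026,104.448) → (206.792,104.448) → (206.792,80.359) → (135.026,80.359) → (135.026,104.448). Closed: final G1 returns to the first vertex.

**Shape 3** — `<path>` cubic bezier, stroke `#0000ff` → engrave (S280, F2782). Control points (SVG): P0=(224.304,66.799), P1=(227.072,84.396), P2=(64.015,57.229), P3=(61.208,72.580); sampled at t=k/4. Machine vertices: (224.304,95.627) → (200.383,89.459) → (144.847,91.894) → (88.265,94.751) → (61.208,89.846). Open path.

**Shape 4** — `<path>` rectangle, stroke `#0000ff` → engrave (S280, F2782). Machine vertices: (89.978,129.178) → (105.039,129.178) → (105.039,65.970) → (89.978,65.970) → (89.978,129.178). Closed: final G1 returns to the first vertex.

**Shape 5** — `<path>` closed polygon, stroke `#0000ff` → engrave (S280, F2782). Machine vertices: (60.217,33.100) → (23.816,94.156) → (165.861,119.632) → (75.829,92.204) → (187.279,121.192) → (60.217,33.100). Closed: final G1 returns to the first vertex.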